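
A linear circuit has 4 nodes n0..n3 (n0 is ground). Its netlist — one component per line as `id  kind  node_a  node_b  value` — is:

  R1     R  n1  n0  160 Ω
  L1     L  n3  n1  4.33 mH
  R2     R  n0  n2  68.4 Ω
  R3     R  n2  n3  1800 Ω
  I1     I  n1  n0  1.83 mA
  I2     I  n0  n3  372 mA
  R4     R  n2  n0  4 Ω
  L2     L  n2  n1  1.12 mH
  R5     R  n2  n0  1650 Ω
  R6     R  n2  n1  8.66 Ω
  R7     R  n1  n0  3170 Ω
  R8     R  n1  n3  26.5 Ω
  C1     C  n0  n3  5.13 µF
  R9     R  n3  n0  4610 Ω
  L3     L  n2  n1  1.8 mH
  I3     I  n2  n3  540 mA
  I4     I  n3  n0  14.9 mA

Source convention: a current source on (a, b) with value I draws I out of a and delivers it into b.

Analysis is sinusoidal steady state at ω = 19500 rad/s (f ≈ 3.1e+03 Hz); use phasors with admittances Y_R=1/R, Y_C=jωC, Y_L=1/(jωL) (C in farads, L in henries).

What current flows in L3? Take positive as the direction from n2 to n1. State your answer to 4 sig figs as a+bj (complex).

MNA unknowns: 3 node voltages V₁..V_3
R1: Y=0.006250+0.000j on G[1,0]
L1: Y=0.000-0.01184j on G[3,1]
R2: Y=0.01462+0.000j on G[0,2]
R3: Y=0.0005556+0.000j on G[2,3]
I1: z[1]−=0.00183, z[0]+=0.00183
I2: z[0]−=0.372, z[3]+=0.372
R4: Y=0.2500+0.000j on G[2,0]
L2: Y=0.000-0.04579j on G[2,1]
R5: Y=0.0006061+0.000j on G[2,0]
R6: Y=0.1155+0.000j on G[2,1]
R7: Y=0.0003155+0.000j on G[1,0]
R8: Y=0.03774+0.000j on G[1,3]
C1: Y=0.000+0.1000j on G[0,3]
R9: Y=0.0002169+0.000j on G[3,0]
L3: Y=0.000-0.02849j on G[2,1]
I3: z[2]−=0.54, z[3]+=0.54
I4: z[3]−=0.0149, z[0]+=0.0149
solve → V1=-0.5098-2.322j, V2=-1.830-0.9727j, V3=2.750-8.430j

0.03844+0.03760j A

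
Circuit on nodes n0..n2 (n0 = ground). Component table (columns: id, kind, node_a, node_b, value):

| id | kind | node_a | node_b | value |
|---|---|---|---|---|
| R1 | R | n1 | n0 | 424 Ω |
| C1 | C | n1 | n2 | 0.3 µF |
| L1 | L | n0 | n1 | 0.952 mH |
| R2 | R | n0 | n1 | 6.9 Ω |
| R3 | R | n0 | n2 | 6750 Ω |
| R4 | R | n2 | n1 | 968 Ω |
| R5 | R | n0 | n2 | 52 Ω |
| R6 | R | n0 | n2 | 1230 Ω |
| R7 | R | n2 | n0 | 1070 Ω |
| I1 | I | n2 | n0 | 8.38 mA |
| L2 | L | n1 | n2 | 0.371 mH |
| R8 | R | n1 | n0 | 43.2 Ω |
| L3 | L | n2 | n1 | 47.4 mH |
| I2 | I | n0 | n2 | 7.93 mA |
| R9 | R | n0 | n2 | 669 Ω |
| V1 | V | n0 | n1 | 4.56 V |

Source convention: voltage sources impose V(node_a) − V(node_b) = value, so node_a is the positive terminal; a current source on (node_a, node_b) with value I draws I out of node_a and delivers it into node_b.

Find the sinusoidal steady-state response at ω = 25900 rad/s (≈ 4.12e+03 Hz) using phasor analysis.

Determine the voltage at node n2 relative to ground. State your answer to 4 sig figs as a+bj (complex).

MNA unknowns: 2 node voltages V₁..V_2 plus 1 source current (V1)
R1: Y=0.002358+0.000j on G[1,0]
C1: Y=0.000+0.007770j on G[1,2]
L1: Y=0.000-0.04056j on G[0,1]
R2: Y=0.1449+0.000j on G[0,1]
R3: Y=0.0001481+0.000j on G[0,2]
R4: Y=0.001033+0.000j on G[2,1]
R5: Y=0.01923+0.000j on G[0,2]
R6: Y=0.0008130+0.000j on G[0,2]
R7: Y=0.0009346+0.000j on G[2,0]
I1: z[2]−=0.00838, z[0]+=0.00838
L2: Y=0.000-0.1041j on G[1,2]
R8: Y=0.02315+0.000j on G[1,0]
L3: Y=0.000-0.0008146j on G[2,1]
I2: z[0]−=0.00793, z[2]+=0.00793
R9: Y=0.001495+0.000j on G[0,2]
V1: row V0−V1=4.56, i_V1 at 0,1
solve → V1=-4.560+0.000j, V2=-4.317+0.9983j
aux → i_V1=-0.8744+0.2075j

-4.317+0.9983j V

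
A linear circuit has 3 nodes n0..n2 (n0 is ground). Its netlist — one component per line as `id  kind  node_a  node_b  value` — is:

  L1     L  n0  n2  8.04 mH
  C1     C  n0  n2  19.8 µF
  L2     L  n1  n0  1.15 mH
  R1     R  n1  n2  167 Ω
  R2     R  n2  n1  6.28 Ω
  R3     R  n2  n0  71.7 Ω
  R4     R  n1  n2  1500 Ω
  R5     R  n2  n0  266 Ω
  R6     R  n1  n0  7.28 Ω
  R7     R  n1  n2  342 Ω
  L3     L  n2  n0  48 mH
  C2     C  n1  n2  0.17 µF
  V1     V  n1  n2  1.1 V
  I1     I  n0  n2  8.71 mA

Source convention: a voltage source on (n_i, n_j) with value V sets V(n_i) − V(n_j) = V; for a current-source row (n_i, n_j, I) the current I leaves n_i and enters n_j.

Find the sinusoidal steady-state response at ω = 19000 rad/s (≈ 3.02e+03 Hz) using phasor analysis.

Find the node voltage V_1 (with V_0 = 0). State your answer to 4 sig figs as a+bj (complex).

Element admittances at ω=19000 rad/s:
  Y(L1) = 0.000-0.006546j S between n0,n2
  Y(C1) = 0.000+0.3762j S between n0,n2
  Y(L2) = 0.000-0.04577j S between n1,n0
  Y(R1) = 0.005988+0.000j S between n1,n2
  Y(R2) = 0.1592+0.000j S between n2,n1
  Y(R3) = 0.01395+0.000j S between n2,n0
  Y(R4) = 0.0006667+0.000j S between n1,n2
  Y(R5) = 0.003759+0.000j S between n2,n0
  Y(R6) = 0.1374+0.000j S between n1,n0
  Y(R7) = 0.002924+0.000j S between n1,n2
  Y(L3) = 0.000-0.001096j S between n2,n0
  Y(C2) = 0.000+0.003230j S between n1,n2
  V1: constraint V(n1)−V(n2) = 1.1
  I1: injects 0.00871 A into n2 (from n0)
Assemble and solve the 3×3 MNA system:
  V(n1)=1.055+0.4193j  V(n2)=-0.04546+0.4193j
  i(V1)=-0.3497-0.01288j

1.055+0.4193j V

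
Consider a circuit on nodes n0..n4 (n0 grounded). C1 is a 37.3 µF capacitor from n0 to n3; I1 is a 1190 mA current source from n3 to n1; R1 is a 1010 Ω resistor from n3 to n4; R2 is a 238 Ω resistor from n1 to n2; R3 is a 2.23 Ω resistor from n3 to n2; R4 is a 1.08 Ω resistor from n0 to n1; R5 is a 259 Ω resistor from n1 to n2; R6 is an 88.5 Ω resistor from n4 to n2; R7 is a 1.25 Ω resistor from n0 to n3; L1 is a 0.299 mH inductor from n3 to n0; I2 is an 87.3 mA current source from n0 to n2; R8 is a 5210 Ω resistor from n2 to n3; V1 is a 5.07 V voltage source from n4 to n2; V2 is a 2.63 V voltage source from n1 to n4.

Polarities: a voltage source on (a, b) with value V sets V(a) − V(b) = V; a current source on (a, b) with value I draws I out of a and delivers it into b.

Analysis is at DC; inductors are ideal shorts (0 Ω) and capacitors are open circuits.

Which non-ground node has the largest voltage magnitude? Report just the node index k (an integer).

2

MNA unknowns: 4 node voltages V₁..V_4 plus 3 source currents (L1, V1, V2)
C1: Y=0.000 on G[0,3]
I1: z[3]−=1.19, z[1]+=1.19
R1: Y=0.0009901 on G[3,4]
R2: Y=0.004202 on G[1,2]
R3: Y=0.4484 on G[3,2]
R4: Y=0.9259 on G[0,1]
R5: Y=0.003861 on G[1,2]
R6: Y=0.01130 on G[4,2]
R7: Y=0.8000 on G[0,3]
L1: row V3−V0=0, i_L1 at 3,0
I2: z[0]−=0.0873, z[2]+=0.0873
R8: Y=0.0001919 on G[2,3]
V1: row V4−V2=5.07, i_V1 at 4,2
V2: row V1−V4=2.63, i_V2 at 1,4
solve → V1=3.442, V2=-4.258, V3=0.000, V4=0.8118
aux → i_L1=-3.100, i_V1=-2.117, i_V2=-2.059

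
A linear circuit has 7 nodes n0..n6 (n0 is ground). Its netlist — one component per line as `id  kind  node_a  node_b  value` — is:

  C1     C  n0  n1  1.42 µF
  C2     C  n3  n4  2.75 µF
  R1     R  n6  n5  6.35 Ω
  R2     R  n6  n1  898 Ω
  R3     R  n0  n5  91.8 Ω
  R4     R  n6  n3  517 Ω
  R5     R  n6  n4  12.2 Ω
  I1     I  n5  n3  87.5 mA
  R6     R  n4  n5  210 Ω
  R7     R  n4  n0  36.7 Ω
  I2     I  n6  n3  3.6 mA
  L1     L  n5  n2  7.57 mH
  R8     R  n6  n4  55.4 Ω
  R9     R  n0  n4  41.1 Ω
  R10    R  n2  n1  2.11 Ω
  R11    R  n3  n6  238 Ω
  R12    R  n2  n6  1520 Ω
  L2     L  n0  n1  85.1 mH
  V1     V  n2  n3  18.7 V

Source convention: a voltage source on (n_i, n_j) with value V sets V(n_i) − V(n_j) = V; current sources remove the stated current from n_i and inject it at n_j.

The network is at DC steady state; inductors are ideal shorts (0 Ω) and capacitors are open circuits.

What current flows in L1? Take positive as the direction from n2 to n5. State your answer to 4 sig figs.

MNA unknowns: 6 node voltages V₁..V_6 plus 3 source currents (L1, L2, V1)
C1: Y=0.000 on G[0,1]
C2: Y=0.000 on G[3,4]
R1: Y=0.1575 on G[6,5]
R2: Y=0.001114 on G[6,1]
R3: Y=0.01089 on G[0,5]
R4: Y=0.001934 on G[6,3]
R5: Y=0.08197 on G[6,4]
I1: z[5]−=0.0875, z[3]+=0.0875
R6: Y=0.004762 on G[4,5]
R7: Y=0.02725 on G[4,0]
I2: z[6]−=0.0036, z[3]+=0.0036
L1: row V5−V2=0, i_L1 at 5,2
R8: Y=0.01805 on G[6,4]
R9: Y=0.02433 on G[0,4]
R10: Y=0.4739 on G[2,1]
R11: Y=0.004202 on G[3,6]
R12: Y=0.0006579 on G[2,6]
L2: row V0−V1=0, i_L2 at 0,1
V1: row V2−V3=18.7, i_V1 at 2,3
solve → V1=0.000, V2=0.03893, V3=-18.66, V4=-0.3539, V5=0.03893, V6=-0.5552
aux → i_L1=-0.1834, i_L2=-0.01783, i_V1=-0.2022

0.1834 A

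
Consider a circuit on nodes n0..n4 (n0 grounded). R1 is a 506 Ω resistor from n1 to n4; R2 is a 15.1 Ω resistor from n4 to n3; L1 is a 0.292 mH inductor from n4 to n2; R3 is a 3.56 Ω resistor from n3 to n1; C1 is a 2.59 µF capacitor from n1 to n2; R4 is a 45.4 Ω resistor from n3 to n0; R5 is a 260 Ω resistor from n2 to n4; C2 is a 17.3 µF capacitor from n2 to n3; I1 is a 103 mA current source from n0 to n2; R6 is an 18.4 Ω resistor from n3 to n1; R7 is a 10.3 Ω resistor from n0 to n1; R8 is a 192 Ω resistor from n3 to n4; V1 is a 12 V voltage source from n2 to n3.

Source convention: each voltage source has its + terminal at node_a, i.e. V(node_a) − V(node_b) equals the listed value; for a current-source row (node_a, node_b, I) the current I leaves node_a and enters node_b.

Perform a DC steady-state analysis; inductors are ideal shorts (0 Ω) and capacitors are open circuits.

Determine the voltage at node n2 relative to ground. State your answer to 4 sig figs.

13.00 V

MNA unknowns: 4 node voltages V₁..V_4 plus 2 source currents (L1, V1)
R1: Y=0.001976 on G[1,4]
R2: Y=0.06623 on G[4,3]
L1: row V4−V2=0, i_L1 at 4,2
R3: Y=0.2809 on G[3,1]
C1: Y=0.000 on G[1,2]
R4: Y=0.02203 on G[3,0]
R5: Y=0.003846 on G[2,4]
C2: Y=0.000 on G[2,3]
I1: z[0]−=0.103, z[2]+=0.103
R6: Y=0.05435 on G[3,1]
R7: Y=0.09709 on G[0,1]
R8: Y=0.005208 on G[3,4]
V1: row V2−V3=12, i_V1 at 2,3
solve → V1=0.8334, V2=13.00, V3=1.003, V4=13.00
aux → i_L1=-0.8813, i_V1=-0.7783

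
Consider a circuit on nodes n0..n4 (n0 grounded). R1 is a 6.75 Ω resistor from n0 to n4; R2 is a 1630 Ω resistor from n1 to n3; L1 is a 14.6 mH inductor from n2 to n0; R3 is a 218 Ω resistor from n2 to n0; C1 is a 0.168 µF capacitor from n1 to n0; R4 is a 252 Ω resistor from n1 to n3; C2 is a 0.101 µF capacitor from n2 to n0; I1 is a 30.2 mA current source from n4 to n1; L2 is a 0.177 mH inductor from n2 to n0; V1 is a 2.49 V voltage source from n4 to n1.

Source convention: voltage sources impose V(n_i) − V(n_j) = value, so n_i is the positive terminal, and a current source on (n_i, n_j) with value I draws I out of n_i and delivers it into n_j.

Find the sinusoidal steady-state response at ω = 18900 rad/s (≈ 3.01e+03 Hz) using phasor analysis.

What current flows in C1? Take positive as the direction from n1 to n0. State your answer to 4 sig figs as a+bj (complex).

-0.0001694-0.007903j A

Element admittances at ω=18900 rad/s:
  Y(R1) = 0.1481+0.000j S between n0,n4
  Y(R2) = 0.0006135+0.000j S between n1,n3
  Y(L1) = 0.000-0.003624j S between n2,n0
  Y(R3) = 0.004587+0.000j S between n2,n0
  Y(C1) = 0.000+0.003175j S between n1,n0
  Y(R4) = 0.003968+0.000j S between n1,n3
  Y(C2) = 0.000+0.001909j S between n2,n0
  I1: injects 0.0302 A into n1 (from n4)
  Y(L2) = 0.000-0.2989j S between n2,n0
  V1: constraint V(n4)−V(n1) = 2.49
Assemble and solve the 5×5 MNA system:
  V(n1)=-2.489+0.05334j  V(n2)=0.000+0.000j  V(n3)=-2.489+0.05334j  V(n4)=0.001143+0.05334j
  i(V1)=-0.03037-0.007903j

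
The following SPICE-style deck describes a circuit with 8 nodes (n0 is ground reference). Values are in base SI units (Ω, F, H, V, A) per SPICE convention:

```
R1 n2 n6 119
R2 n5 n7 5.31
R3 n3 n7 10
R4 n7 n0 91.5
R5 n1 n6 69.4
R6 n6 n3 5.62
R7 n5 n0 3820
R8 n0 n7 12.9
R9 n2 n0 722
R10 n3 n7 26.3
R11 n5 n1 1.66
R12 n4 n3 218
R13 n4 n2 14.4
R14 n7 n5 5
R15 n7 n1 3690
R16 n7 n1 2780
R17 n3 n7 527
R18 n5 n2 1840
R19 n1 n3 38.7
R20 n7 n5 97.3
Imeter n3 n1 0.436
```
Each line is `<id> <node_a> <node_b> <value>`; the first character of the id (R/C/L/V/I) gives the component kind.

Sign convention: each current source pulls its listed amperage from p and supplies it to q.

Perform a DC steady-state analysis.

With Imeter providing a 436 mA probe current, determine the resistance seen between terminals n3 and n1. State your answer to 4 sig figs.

R_eq = 7.790 Ω

MNA unknowns: 7 node voltages V₁..V_7
R1: Y=0.008403 on G[2,6]
R2: Y=0.1883 on G[5,7]
R3: Y=0.1000 on G[3,7]
R4: Y=0.01093 on G[7,0]
R5: Y=0.01441 on G[1,6]
R6: Y=0.1779 on G[6,3]
R7: Y=0.0002618 on G[5,0]
R8: Y=0.07752 on G[0,7]
R9: Y=0.001385 on G[2,0]
R10: Y=0.03802 on G[3,7]
R11: Y=0.6024 on G[5,1]
R12: Y=0.004587 on G[4,3]
R13: Y=0.06944 on G[4,2]
R14: Y=0.2000 on G[7,5]
R15: Y=0.0002710 on G[7,1]
R16: Y=0.0003597 on G[7,1]
R17: Y=0.001898 on G[3,7]
R18: Y=0.0005435 on G[5,2]
R19: Y=0.02584 on G[1,3]
R20: Y=0.01028 on G[7,5]
Imeter: z[3]−=0.436, z[1]+=0.436
solve → V1=1.280, V2=-1.658, V3=-2.117, V4=-1.686, V5=0.7782, V6=-1.854, V7=0.02366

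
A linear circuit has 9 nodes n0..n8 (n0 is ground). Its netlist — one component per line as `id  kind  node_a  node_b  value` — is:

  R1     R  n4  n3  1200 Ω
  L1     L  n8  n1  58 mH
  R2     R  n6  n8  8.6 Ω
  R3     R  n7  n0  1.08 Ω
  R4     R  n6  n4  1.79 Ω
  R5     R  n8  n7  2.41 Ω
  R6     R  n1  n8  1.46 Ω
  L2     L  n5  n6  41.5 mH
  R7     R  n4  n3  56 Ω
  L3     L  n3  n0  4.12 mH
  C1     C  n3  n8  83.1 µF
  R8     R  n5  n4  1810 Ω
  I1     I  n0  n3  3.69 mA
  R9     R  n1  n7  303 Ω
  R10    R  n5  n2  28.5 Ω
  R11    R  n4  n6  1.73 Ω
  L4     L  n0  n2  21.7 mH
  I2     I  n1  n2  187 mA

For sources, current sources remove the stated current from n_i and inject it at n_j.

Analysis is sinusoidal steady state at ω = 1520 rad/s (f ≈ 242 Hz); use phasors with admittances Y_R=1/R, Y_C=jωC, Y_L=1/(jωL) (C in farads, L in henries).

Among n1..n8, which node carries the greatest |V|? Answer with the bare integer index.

Element admittances at ω=1520 rad/s:
  Y(R1) = 0.0008333+0.000j S between n4,n3
  Y(L1) = 0.000-0.01134j S between n8,n1
  Y(R2) = 0.1163+0.000j S between n6,n8
  Y(R3) = 0.9259+0.000j S between n7,n0
  Y(R4) = 0.5587+0.000j S between n6,n4
  Y(R5) = 0.4149+0.000j S between n8,n7
  Y(R6) = 0.6849+0.000j S between n1,n8
  Y(L2) = 0.000-0.01585j S between n5,n6
  Y(R7) = 0.01786+0.000j S between n4,n3
  Y(L3) = 0.000-0.1597j S between n3,n0
  Y(C1) = 0.000+0.1263j S between n3,n8
  Y(R8) = 0.0005525+0.000j S between n5,n4
  I1: injects 0.00369 A into n3 (from n0)
  Y(R9) = 0.003300+0.000j S between n1,n7
  Y(R10) = 0.03509+0.000j S between n5,n2
  Y(R11) = 0.5780+0.000j S between n4,n6
  Y(L4) = 0.000-0.03032j S between n0,n2
  I2: injects 0.187 A into n2 (from n1)
Assemble and solve the 8×8 MNA system:
  V(n1)=-0.4313+0.1740j  V(n2)=0.6840+4.349j  V(n3)=0.1930-0.5097j  V(n4)=0.2953+0.2283j  V(n5)=-0.8875+3.758j  V(n6)=0.2976+0.2387j  V(n7)=-0.05052+0.05569j  V(n8)=-0.1602+0.1790j

2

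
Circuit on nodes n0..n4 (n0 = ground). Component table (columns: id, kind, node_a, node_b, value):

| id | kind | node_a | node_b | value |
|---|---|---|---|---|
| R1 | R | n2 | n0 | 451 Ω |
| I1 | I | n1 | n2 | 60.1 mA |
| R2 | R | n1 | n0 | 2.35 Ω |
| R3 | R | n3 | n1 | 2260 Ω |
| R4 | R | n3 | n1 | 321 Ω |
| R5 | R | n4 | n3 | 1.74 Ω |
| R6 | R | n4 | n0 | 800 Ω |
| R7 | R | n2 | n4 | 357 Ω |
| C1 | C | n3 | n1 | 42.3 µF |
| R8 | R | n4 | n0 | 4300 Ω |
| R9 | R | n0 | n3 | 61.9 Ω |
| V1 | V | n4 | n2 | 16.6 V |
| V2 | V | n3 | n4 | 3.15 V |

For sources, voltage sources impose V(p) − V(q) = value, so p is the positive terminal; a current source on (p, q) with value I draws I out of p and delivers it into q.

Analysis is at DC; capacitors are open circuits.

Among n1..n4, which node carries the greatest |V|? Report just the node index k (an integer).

Apply KCL at each of the 4 non-ground nodes and solve the resulting linear system.
Node n1: branches {I1, R2, R3, R4, C1} → V_1 = -0.1017
Node n2: branches {R1, I1, R7, V1} → V_2 = -15.13
Node n3: branches {R3, R4, R5, C1, R9, V2} → V_3 = 4.621
Node n4: branches {R5, R6, R7, R8, V1, V2} → V_4 = 1.471
Source currents: i(V1)=-0.1401, i(V2)=-1.902

2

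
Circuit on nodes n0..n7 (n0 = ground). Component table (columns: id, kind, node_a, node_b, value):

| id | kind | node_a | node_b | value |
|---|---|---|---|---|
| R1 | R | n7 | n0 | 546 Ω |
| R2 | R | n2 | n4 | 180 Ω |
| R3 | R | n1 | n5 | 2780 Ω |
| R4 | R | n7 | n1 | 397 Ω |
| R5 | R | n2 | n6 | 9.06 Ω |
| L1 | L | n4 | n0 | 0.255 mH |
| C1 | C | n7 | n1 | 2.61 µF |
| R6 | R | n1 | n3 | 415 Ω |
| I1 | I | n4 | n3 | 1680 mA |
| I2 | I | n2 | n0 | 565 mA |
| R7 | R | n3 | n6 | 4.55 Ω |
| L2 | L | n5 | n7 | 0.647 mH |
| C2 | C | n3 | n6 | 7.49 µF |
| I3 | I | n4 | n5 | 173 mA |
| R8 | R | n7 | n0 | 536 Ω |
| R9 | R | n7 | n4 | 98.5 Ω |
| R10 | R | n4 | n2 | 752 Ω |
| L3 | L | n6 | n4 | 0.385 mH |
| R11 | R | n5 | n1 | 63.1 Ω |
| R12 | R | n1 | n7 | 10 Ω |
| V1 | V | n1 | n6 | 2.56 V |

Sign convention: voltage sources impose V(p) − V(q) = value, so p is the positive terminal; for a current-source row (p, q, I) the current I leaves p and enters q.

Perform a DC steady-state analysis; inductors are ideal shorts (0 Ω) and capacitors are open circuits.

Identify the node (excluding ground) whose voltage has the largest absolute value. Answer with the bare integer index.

3

MNA unknowns: 7 node voltages V₁..V_7 plus 4 source currents (L1, L2, L3, V1)
R1: Y=0.001832 on G[7,0]
R2: Y=0.005556 on G[2,4]
R3: Y=0.0003597 on G[1,5]
R4: Y=0.002519 on G[7,1]
R5: Y=0.1104 on G[2,6]
L1: row V4−V0=0, i_L1 at 4,0
C1: Y=0.000 on G[7,1]
R6: Y=0.002410 on G[1,3]
I1: z[4]−=1.68, z[3]+=1.68
I2: z[2]−=0.565, z[0]+=0.565
R7: Y=0.2198 on G[3,6]
L2: row V5−V7=0, i_L2 at 5,7
C2: Y=0.000 on G[3,6]
I3: z[4]−=0.173, z[5]+=0.173
R8: Y=0.001866 on G[7,0]
R9: Y=0.01015 on G[7,4]
R10: Y=0.001330 on G[4,2]
L3: row V6−V4=0, i_L3 at 6,4
R11: Y=0.01585 on G[5,1]
R12: Y=0.1000 on G[1,7]
V1: row V1−V6=2.56, i_V1 at 1,6
solve → V1=2.560, V2=-4.818, V3=7.589, V4=0.000, V5=3.597, V6=0.000, V7=3.597
aux → i_L1=-0.5783, i_L2=0.1562, i_L3=1.271, i_V1=0.1353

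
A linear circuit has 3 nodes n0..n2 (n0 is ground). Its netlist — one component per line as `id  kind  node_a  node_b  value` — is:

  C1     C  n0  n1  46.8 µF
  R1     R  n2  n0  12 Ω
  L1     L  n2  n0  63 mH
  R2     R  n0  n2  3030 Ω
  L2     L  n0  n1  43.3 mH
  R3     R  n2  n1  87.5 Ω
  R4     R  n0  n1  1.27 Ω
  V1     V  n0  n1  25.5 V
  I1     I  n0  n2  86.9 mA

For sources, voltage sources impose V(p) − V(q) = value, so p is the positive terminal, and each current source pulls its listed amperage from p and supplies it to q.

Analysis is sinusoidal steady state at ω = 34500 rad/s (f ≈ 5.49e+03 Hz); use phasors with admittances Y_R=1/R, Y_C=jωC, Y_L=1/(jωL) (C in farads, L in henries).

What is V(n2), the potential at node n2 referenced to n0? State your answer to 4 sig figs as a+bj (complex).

MNA unknowns: 2 node voltages V₁..V_2 plus 1 source current (V1)
C1: Y=0.000+1.615j on G[0,1]
R1: Y=0.08333+0.000j on G[2,0]
L1: Y=0.000-0.0004601j on G[2,0]
R2: Y=0.0003300+0.000j on G[0,2]
L2: Y=0.000-0.0006694j on G[0,1]
R3: Y=0.01143+0.000j on G[2,1]
R4: Y=0.7874+0.000j on G[0,1]
V1: row V0−V1=25.5, i_V1 at 0,1
I1: z[0]−=0.0869, z[2]+=0.0869
solve → V1=-25.50+0.000j, V2=-2.151-0.01041j
aux → i_V1=-20.35-41.16j

-2.151-0.01041j V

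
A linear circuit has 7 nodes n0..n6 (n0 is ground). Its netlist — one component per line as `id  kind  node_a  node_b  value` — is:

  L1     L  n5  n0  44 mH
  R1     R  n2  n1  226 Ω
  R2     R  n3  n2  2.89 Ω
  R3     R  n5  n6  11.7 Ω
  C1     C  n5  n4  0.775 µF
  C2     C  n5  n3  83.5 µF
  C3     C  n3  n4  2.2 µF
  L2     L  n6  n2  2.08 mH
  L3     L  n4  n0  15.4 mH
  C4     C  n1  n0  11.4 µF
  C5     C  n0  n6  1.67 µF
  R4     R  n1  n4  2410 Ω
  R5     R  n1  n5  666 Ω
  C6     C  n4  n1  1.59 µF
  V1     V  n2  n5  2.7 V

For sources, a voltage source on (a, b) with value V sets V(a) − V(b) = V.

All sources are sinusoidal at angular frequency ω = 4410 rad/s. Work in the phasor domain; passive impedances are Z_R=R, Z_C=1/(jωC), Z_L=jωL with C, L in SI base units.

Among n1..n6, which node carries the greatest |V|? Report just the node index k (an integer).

Element admittances at ω=4410 rad/s:
  Y(L1) = 0.000-0.005154j S between n5,n0
  Y(R1) = 0.004425+0.000j S between n2,n1
  Y(R2) = 0.3460+0.000j S between n3,n2
  Y(R3) = 0.08547+0.000j S between n5,n6
  Y(C1) = 0.000+0.003418j S between n5,n4
  Y(C2) = 0.000+0.3682j S between n5,n3
  Y(C3) = 0.000+0.009702j S between n3,n4
  Y(L2) = 0.000-0.1090j S between n6,n2
  Y(L3) = 0.000-0.01472j S between n4,n0
  Y(C4) = 0.000+0.05027j S between n1,n0
  Y(C5) = 0.000+0.007365j S between n0,n6
  Y(R4) = 0.0004149+0.000j S between n1,n4
  Y(R5) = 0.001502+0.000j S between n1,n5
  Y(C6) = 0.000+0.007012j S between n4,n1
  V1: constraint V(n2)−V(n5) = 2.7
Assemble and solve the 7×7 MNA system:
  V(n1)=0.2748-0.3842j  V(n2)=2.256+0.3509j  V(n3)=0.8473-0.9984j  V(n4)=1.717-1.957j  V(n5)=-0.4436+0.3509j  V(n6)=1.247-1.045j
  i(V1)=-0.6485-0.3601j

4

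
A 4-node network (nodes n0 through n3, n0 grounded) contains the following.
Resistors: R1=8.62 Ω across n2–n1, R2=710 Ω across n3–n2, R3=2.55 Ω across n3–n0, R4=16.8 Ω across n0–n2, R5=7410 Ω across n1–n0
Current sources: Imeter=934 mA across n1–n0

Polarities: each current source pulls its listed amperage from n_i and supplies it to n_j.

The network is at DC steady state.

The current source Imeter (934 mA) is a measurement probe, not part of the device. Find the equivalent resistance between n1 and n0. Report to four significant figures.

R_eq = 24.95 Ω

Element admittances at DC:
  Y(R1) = 0.1160 S between n2,n1
  Y(R2) = 0.001408 S between n3,n2
  Y(R3) = 0.3922 S between n3,n0
  Y(R4) = 0.05952 S between n0,n2
  Y(R5) = 0.0001350 S between n1,n0
  Imeter: injects 0.934 A into n0 (from n1)
Assemble and solve the 3×3 MNA system:
  V(n1)=-23.30  V(n2)=-15.28  V(n3)=-0.05468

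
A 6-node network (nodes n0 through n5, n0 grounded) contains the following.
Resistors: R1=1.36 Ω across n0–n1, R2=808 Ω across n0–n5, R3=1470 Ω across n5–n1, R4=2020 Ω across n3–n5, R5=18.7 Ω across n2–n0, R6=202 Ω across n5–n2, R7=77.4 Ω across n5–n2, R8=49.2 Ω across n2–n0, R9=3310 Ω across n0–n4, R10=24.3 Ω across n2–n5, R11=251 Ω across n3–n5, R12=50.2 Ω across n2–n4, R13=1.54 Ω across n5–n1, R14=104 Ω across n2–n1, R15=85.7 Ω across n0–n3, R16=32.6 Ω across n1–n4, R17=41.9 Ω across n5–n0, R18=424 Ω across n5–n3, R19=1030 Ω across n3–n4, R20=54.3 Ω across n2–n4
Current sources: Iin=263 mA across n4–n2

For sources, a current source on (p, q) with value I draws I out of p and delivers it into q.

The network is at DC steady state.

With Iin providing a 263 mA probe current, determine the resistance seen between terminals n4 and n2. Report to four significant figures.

R_eq = 15.62 Ω

MNA unknowns: 5 node voltages V₁..V_5
R1: Y=0.7353 on G[0,1]
R2: Y=0.001238 on G[0,5]
R3: Y=0.0006803 on G[5,1]
R4: Y=0.0004950 on G[3,5]
R5: Y=0.05348 on G[2,0]
R6: Y=0.004950 on G[5,2]
R7: Y=0.01292 on G[5,2]
R8: Y=0.02033 on G[2,0]
R9: Y=0.0003021 on G[0,4]
R10: Y=0.04115 on G[2,5]
R11: Y=0.003984 on G[3,5]
R12: Y=0.01992 on G[2,4]
R13: Y=0.6494 on G[5,1]
R14: Y=0.009615 on G[2,1]
R15: Y=0.01167 on G[0,3]
R16: Y=0.03067 on G[1,4]
R17: Y=0.02387 on G[5,0]
R18: Y=0.002358 on G[5,3]
R19: Y=0.0009709 on G[3,4]
R20: Y=0.01842 on G[2,4]
Iin: z[4]−=0.263, z[2]+=0.263
solve → V1=-0.06949, V2=0.7343, V3=-0.1696, V4=-3.374, V5=-0.004031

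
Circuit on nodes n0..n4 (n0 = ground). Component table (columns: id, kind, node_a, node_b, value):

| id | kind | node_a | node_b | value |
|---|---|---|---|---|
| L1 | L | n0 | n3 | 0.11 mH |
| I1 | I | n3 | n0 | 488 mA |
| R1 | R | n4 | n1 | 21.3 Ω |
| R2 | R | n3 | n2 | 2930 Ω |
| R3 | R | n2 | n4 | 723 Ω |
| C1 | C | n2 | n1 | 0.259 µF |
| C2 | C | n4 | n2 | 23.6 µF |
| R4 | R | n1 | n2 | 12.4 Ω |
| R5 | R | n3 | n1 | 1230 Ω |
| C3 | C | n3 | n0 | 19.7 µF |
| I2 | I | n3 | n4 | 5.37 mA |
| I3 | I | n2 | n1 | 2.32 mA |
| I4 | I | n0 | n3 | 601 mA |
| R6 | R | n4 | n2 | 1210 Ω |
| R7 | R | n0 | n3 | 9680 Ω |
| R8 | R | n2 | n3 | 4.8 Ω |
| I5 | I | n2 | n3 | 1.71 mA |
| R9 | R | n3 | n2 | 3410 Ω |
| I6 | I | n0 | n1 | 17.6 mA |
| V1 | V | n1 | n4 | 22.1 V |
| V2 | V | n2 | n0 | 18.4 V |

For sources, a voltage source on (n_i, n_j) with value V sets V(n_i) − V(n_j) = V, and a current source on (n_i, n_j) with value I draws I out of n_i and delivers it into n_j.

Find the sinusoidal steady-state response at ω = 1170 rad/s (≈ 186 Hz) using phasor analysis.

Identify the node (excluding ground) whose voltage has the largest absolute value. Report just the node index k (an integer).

1

Apply KCL at each of the 4 non-ground nodes and solve the resulting linear system.
Node n1: branches {R1, C1, R4, R5, I3, I6, V1} → V_1 = 21.23+6.355j
Node n2: branches {R2, R3, C1, C2, R4, I3, R6, R8, I5, R9, V2} → V_2 = 18.40+0.000j
Node n3: branches {L1, I1, R2, R5, C3, I2, I4, R7, R8, I5, R9} → V_3 = 0.01321+0.5123j
Node n4: branches {R1, R3, C2, I2, R6, V1} → V_4 = -0.8725+6.355j
Source currents: i(V1)=-1.261-0.5181j, i(V2)=-3.838+0.1023j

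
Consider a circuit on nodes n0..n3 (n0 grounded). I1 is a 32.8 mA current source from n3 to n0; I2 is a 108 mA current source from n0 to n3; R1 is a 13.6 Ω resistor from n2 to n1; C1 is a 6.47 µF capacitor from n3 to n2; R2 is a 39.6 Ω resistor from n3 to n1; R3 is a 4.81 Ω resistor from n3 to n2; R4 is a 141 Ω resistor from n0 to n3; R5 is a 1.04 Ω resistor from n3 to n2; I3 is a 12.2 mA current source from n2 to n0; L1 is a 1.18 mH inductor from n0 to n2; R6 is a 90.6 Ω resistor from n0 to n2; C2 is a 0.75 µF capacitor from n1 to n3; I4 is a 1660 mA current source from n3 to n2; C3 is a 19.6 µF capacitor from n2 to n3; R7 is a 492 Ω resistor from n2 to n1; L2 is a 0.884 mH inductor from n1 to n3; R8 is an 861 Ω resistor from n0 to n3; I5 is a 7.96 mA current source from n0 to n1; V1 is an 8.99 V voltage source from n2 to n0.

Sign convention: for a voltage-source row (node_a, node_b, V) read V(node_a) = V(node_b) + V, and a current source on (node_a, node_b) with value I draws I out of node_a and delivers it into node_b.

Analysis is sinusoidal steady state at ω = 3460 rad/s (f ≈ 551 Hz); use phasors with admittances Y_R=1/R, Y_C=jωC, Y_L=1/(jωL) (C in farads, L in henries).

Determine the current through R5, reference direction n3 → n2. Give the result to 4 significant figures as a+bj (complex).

MNA unknowns: 3 node voltages V₁..V_3 plus 1 source current (V1)
I1: z[3]−=0.0328, z[0]+=0.0328
I2: z[0]−=0.108, z[3]+=0.108
R1: Y=0.07353+0.000j on G[2,1]
C1: Y=0.000+0.02239j on G[3,2]
R2: Y=0.02525+0.000j on G[3,1]
R3: Y=0.2079+0.000j on G[3,2]
R4: Y=0.007092+0.000j on G[0,3]
R5: Y=0.9615+0.000j on G[3,2]
I3: z[2]−=0.0122, z[0]+=0.0122
L1: Y=0.000-0.2449j on G[0,2]
R6: Y=0.01104+0.000j on G[0,2]
C2: Y=0.000+0.002595j on G[1,3]
I4: z[3]−=1.66, z[2]+=1.66
C3: Y=0.000+0.06782j on G[2,3]
R7: Y=0.002033+0.000j on G[2,1]
L2: Y=0.000-0.3269j on G[1,3]
R8: Y=0.001161+0.000j on G[0,3]
I5: z[0]−=0.00796, z[1]+=0.00796
V1: row V2−V0=8.99, i_V1 at 2,0
solve → V1=7.782+0.3744j, V2=8.990+0.000j, V3=7.671+0.07697j
aux → i_V1=-0.09159+2.201j

-1.268+0.07401j A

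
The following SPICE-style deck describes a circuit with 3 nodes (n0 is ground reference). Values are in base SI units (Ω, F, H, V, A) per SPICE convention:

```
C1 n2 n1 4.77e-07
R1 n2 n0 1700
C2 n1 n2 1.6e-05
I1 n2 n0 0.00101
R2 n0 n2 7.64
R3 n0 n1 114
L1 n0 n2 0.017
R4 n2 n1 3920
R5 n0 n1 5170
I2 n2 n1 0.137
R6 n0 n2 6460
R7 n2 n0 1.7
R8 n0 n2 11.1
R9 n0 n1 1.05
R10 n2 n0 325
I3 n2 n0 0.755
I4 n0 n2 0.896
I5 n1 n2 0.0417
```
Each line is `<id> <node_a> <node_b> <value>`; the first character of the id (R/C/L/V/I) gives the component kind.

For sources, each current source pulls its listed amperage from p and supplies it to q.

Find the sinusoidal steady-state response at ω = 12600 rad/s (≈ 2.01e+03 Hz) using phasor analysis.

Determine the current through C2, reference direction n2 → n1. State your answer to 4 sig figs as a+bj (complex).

Element admittances at ω=12600 rad/s:
  Y(C1) = 0.000+0.006010j S between n2,n1
  Y(R1) = 0.0005882+0.000j S between n2,n0
  Y(C2) = 0.000+0.2016j S between n1,n2
  I1: injects 0.00101 A into n0 (from n2)
  Y(R2) = 0.1309+0.000j S between n0,n2
  Y(R3) = 0.008772+0.000j S between n0,n1
  Y(L1) = 0.000-0.004669j S between n0,n2
  Y(R4) = 0.0002551+0.000j S between n2,n1
  Y(R5) = 0.0001934+0.000j S between n0,n1
  I2: injects 0.137 A into n1 (from n2)
  Y(R6) = 0.0001548+0.000j S between n0,n2
  Y(R7) = 0.5882+0.000j S between n2,n0
  Y(R8) = 0.09009+0.000j S between n0,n2
  Y(R9) = 0.9524+0.000j S between n0,n1
  Y(R10) = 0.003077+0.000j S between n2,n0
  I3: injects 0.755 A into n0 (from n2)
  I4: injects 0.896 A into n2 (from n0)
  I5: injects 0.0417 A into n2 (from n1)
Assemble and solve the 2×2 MNA system:
  V(n1)=0.09538-0.007778j  V(n2)=0.05934+0.009538j

-0.003491-0.007265j A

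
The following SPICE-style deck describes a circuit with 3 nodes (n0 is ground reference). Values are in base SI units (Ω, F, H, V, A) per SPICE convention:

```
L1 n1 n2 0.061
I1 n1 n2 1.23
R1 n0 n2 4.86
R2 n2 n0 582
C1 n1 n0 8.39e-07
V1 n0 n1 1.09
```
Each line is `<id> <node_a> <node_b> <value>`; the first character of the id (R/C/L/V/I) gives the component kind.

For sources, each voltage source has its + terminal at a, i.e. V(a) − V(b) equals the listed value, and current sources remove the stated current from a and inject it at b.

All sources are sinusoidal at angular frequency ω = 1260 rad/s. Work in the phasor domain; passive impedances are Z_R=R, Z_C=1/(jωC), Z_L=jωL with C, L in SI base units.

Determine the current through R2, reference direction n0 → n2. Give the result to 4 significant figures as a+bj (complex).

-0.01014-0.0007532j A

MNA unknowns: 2 node voltages V₁..V_2 plus 1 source current (V1)
L1: Y=0.000-0.01301j on G[1,2]
I1: z[1]−=1.23, z[2]+=1.23
R1: Y=0.2058+0.000j on G[0,2]
R2: Y=0.001718+0.000j on G[2,0]
C1: Y=0.000+0.001057j on G[1,0]
V1: row V0−V1=1.09, i_V1 at 0,1
solve → V1=-1.090+0.000j, V2=5.901+0.4384j
aux → i_V1=1.224+0.08980j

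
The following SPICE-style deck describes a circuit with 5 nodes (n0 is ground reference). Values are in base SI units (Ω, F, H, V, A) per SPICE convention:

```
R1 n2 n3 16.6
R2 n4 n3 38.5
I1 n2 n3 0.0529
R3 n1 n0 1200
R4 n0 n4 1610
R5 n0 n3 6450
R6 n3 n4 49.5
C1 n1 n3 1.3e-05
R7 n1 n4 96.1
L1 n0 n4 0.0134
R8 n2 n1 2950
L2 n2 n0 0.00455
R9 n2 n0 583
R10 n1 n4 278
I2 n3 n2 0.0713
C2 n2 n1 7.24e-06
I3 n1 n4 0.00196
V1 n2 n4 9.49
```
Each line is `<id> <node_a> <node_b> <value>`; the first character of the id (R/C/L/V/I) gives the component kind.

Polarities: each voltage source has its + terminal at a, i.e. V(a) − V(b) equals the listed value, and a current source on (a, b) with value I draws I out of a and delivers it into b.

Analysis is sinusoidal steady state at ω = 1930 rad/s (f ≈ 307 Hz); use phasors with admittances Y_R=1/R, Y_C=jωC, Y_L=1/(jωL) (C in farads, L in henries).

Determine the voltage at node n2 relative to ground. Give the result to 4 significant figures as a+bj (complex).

Apply KCL at each of the 4 non-ground nodes and solve the resulting linear system.
Node n1: branches {R3, C1, R7, R8, R10, C2, I3} → V_1 = -1.456+2.142j
Node n2: branches {R1, I1, R8, L2, R9, I2, C2, V1} → V_2 = 2.418+0.01193j
Node n3: branches {R1, R2, I1, R5, R6, C1, I2} → V_3 = -2.324+0.2163j
Node n4: branches {R2, R4, R6, R7, L1, R10, I3, V1} → V_4 = -7.072+0.01193j
Source currents: i(V1)=-0.3038+0.2342j

2.418+0.01193j V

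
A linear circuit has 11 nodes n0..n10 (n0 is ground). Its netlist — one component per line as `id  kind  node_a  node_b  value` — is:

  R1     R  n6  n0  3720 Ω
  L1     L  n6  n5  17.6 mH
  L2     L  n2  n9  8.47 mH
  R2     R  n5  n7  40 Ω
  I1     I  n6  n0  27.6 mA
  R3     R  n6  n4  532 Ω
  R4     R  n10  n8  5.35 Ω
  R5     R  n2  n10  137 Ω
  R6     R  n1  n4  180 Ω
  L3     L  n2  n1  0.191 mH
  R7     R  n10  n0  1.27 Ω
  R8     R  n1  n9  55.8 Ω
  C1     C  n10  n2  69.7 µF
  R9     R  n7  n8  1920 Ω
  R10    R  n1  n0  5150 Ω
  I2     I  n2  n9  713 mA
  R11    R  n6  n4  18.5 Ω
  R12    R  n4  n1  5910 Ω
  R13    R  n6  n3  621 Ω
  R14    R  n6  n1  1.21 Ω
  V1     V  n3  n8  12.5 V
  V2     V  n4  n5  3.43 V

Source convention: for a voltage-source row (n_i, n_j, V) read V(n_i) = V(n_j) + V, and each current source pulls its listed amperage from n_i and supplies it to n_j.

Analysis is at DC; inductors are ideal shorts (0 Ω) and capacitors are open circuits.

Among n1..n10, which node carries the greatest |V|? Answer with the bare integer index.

MNA unknowns: 10 node voltages V₁..V_10 plus 5 source currents (L1, L2, L3, V1, V2)
R1: Y=0.0002688 on G[6,0]
L1: row V6−V5=0, i_L1 at 6,5
L2: row V2−V9=0, i_L2 at 2,9
R2: Y=0.02500 on G[5,7]
I1: z[6]−=0.0276, z[0]+=0.0276
R3: Y=0.001880 on G[6,4]
R4: Y=0.1869 on G[10,8]
R5: Y=0.007299 on G[2,10]
R6: Y=0.005556 on G[1,4]
L3: row V2−V1=0, i_L3 at 2,1
R7: Y=0.7874 on G[10,0]
R8: Y=0.01792 on G[1,9]
C1: Y=0.000 on G[10,2]
R9: Y=0.0005208 on G[7,8]
R10: Y=0.0001942 on G[1,0]
I2: z[2]−=0.713, z[9]+=0.713
R11: Y=0.05405 on G[6,4]
R12: Y=0.0001692 on G[4,1]
R13: Y=0.001610 on G[6,3]
R14: Y=0.8264 on G[6,1]
V1: row V3−V8=12.5, i_V1 at 3,8
V2: row V4−V5=3.43, i_V2 at 4,5
solve → V1=-0.8063, V2=-0.8063, V3=12.35, V4=2.593, V5=-0.8369, V6=-0.8369, V7=-0.8229, V8=-0.1500, V9=-0.8063, V10=-0.03457
aux → i_L1=0.2110, i_L2=-0.7130, i_L3=0.005633, i_V1=-0.02123, i_V2=-0.2113

3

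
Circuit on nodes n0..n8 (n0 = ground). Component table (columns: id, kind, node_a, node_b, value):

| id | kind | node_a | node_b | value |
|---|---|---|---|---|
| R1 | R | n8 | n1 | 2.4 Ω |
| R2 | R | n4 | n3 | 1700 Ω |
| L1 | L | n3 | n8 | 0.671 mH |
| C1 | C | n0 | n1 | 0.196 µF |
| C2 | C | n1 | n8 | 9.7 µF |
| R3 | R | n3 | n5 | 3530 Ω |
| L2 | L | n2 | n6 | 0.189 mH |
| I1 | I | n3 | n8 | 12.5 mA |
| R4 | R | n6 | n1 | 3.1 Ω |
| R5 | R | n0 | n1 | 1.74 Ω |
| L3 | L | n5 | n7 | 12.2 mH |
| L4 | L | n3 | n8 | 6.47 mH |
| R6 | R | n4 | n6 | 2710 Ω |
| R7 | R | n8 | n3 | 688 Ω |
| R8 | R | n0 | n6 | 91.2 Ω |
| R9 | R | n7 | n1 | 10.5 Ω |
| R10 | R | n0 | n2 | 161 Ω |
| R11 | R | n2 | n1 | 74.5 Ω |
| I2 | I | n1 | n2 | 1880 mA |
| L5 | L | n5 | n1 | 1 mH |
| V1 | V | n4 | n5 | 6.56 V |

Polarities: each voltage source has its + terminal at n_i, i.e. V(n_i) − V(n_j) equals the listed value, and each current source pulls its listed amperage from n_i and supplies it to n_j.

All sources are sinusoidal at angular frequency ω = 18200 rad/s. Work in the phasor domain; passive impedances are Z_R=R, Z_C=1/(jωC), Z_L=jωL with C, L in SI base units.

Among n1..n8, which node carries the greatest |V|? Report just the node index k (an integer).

2

Element admittances at ω=18200 rad/s:
  Y(R1) = 0.4167+0.000j S between n8,n1
  Y(R2) = 0.0005882+0.000j S between n4,n3
  Y(L1) = 0.000-0.08189j S between n3,n8
  Y(C1) = 0.000+0.003567j S between n0,n1
  Y(C2) = 0.000+0.1765j S between n1,n8
  Y(R3) = 0.0002833+0.000j S between n3,n5
  Y(L2) = 0.000-0.2907j S between n2,n6
  I1: injects 0.0125 A into n8 (from n3)
  Y(R4) = 0.3226+0.000j S between n6,n1
  Y(R5) = 0.5747+0.000j S between n0,n1
  Y(L3) = 0.000-0.004504j S between n5,n7
  Y(L4) = 0.000-0.008492j S between n3,n8
  Y(R6) = 0.0003690+0.000j S between n4,n6
  Y(R7) = 0.001453+0.000j S between n8,n3
  Y(R8) = 0.01096+0.000j S between n0,n6
  Y(R9) = 0.09524+0.000j S between n7,n1
  Y(R10) = 0.006211+0.000j S between n0,n2
  Y(R11) = 0.01342+0.000j S between n2,n1
  I2: injects 1.88 A into n2 (from n1)
  Y(L5) = 0.000-0.05495j S between n5,n1
  V1: constraint V(n4)−V(n5) = 6.56
Assemble and solve the 9×9 MNA system:
  V(n1)=-0.1585-0.05317j  V(n2)=5.539+5.697j  V(n3)=-0.1524-0.1521j  V(n4)=6.403-0.1258j  V(n5)=-0.1567-0.1258j  V(n6)=5.152-0.3886j  V(n7)=-0.1619-0.05341j  V(n8)=-0.1506-0.05645j
  i(V1)=-0.004318-0.0001124j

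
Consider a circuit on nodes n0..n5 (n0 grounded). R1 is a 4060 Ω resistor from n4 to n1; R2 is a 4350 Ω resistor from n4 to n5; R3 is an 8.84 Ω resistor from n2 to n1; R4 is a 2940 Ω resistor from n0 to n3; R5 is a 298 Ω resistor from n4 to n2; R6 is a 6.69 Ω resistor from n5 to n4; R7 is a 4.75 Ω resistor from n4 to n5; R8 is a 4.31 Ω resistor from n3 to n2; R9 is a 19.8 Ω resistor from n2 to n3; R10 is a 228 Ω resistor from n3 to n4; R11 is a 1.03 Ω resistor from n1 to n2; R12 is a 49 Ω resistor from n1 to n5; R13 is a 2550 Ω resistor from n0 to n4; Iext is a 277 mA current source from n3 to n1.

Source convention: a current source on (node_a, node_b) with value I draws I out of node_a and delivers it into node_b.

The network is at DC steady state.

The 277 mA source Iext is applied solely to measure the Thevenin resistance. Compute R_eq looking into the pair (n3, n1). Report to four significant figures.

Element admittances at DC:
  Y(R1) = 0.0002463 S between n4,n1
  Y(R2) = 0.0002299 S between n4,n5
  Y(R3) = 0.1131 S between n2,n1
  Y(R4) = 0.0003401 S between n0,n3
  Y(R5) = 0.003356 S between n4,n2
  Y(R6) = 0.1495 S between n5,n4
  Y(R7) = 0.2105 S between n4,n5
  Y(R8) = 0.2320 S between n3,n2
  Y(R9) = 0.05051 S between n2,n3
  Y(R10) = 0.004386 S between n3,n4
  Y(R11) = 0.9709 S between n1,n2
  Y(R12) = 0.02041 S between n1,n5
  Y(R13) = 0.0003922 S between n0,n4
  Iext: injects 0.277 A into n1 (from n3)
Assemble and solve the 5×5 MNA system:
  V(n1)=0.6894  V(n2)=0.4381  V(n3)=-0.5265  V(n4)=0.4566  V(n5)=0.4691

R_eq = 4.389 Ω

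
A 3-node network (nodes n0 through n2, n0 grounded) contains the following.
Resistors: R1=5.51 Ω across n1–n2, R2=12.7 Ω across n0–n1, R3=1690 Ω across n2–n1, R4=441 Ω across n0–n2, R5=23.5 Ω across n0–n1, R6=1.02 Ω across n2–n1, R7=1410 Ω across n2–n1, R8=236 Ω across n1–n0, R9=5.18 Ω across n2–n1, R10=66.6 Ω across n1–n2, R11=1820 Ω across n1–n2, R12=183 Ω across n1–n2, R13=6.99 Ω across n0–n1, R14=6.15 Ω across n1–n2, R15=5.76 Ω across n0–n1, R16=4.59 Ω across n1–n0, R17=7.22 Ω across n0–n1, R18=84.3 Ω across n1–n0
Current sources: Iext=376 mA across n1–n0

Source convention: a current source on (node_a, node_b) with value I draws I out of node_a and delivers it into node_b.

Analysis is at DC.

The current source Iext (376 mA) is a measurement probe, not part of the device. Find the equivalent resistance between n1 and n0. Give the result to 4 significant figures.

Element admittances at DC:
  Y(R1) = 0.1815 S between n1,n2
  Y(R2) = 0.07874 S between n0,n1
  Y(R3) = 0.0005917 S between n2,n1
  Y(R4) = 0.002268 S between n0,n2
  Y(R5) = 0.04255 S between n0,n1
  Y(R6) = 0.9804 S between n2,n1
  Y(R7) = 0.0007092 S between n2,n1
  Y(R8) = 0.004237 S between n1,n0
  Y(R9) = 0.1931 S between n2,n1
  Y(R10) = 0.01502 S between n1,n2
  Y(R11) = 0.0005495 S between n1,n2
  Y(R12) = 0.005464 S between n1,n2
  Y(R13) = 0.1431 S between n0,n1
  Y(R14) = 0.1626 S between n1,n2
  Y(R15) = 0.1736 S between n0,n1
  Y(R16) = 0.2179 S between n1,n0
  Y(R17) = 0.1385 S between n0,n1
  Y(R18) = 0.01186 S between n1,n0
  Iext: injects 0.376 A into n0 (from n1)
Assemble and solve the 2×2 MNA system:
  V(n1)=-0.4627  V(n2)=-0.4620

R_eq = 1.230 Ω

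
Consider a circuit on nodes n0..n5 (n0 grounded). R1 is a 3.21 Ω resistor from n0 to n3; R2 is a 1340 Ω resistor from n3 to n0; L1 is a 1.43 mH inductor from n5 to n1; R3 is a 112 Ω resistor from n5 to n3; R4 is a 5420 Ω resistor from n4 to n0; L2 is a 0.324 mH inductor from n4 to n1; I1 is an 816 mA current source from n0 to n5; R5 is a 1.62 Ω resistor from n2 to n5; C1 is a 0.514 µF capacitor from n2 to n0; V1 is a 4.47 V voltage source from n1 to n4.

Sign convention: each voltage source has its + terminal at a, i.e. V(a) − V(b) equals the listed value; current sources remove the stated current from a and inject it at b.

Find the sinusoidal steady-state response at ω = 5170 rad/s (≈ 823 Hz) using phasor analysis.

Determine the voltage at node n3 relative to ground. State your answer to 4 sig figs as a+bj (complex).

Element admittances at ω=5170 rad/s:
  Y(R1) = 0.3115+0.000j S between n0,n3
  Y(R2) = 0.0007463+0.000j S between n3,n0
  Y(L1) = 0.000-0.1353j S between n5,n1
  Y(R3) = 0.008929+0.000j S between n5,n3
  Y(R4) = 0.0001845+0.000j S between n4,n0
  Y(L2) = 0.000-0.5970j S between n4,n1
  I1: injects 0.816 A into n5 (from n0)
  Y(R5) = 0.6173+0.000j S between n2,n5
  Y(C1) = 0.000+0.002657j S between n2,n0
  V1: constraint V(n1)−V(n4) = 4.47
Assemble and solve the 6×6 MNA system:
  V(n1)=84.42-25.39j  V(n2)=84.34-25.64j  V(n3)=2.348-0.7028j  V(n4)=79.95-25.39j  V(n5)=84.46-25.28j
  i(V1)=0.01475+2.664j

2.348-0.7028j V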